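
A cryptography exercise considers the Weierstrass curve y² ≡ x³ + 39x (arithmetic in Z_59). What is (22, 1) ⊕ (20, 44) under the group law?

(22, 58)

(22, 1) + (20, 44). λ = (44 - 1)/(20 - 22) ≡ 43/57 mod 59. 57⁻¹ ≡ 29 (mod 59) since 57·29 = 1653 ≡ 1, so λ ≡ 8.
  x = λ² - 22 - 20 = 64 - 42 ≡ 22; y = λ·(22 - 22) - 1 ≡ 58. → (22, 58)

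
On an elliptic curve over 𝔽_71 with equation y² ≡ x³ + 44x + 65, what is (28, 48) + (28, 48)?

(2, 27)

tangent at (28, 48): λ = (3·28² + 44)/(2·48) ≡ 53/25. 25⁻¹ ≡ 54 (mod 71), so λ ≡ 53·54 ≡ 22.
  x = λ² - 28 - 28 = 484 - 56 ≡ 2; y = λ·(28 - 2) - 48 ≡ 27. → (2, 27)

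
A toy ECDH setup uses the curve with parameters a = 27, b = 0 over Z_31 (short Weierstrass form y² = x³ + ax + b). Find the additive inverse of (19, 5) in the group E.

(19, 26)

-(19, 5) = (19, -5 mod 31) = (19, 26).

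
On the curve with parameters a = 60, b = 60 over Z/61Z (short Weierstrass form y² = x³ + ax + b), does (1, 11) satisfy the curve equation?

yes

y² = 11² ≡ 60; x³ + 60x + 60 = 121 ≡ 60 (mod 61). 60 = 60.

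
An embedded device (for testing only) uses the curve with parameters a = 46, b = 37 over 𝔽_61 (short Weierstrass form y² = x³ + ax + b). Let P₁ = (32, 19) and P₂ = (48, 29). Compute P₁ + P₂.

(32, 19) + (48, 29). λ = (29 - 19)/(48 - 32) ≡ 10/16 mod 61. 16⁻¹ ≡ 42 (mod 61), so λ ≡ 54.
  x = λ² - 32 - 48 = 2916 - 80 ≡ 30; y = λ·(32 - 30) - 19 ≡ 28. → (30, 28)

(30, 28)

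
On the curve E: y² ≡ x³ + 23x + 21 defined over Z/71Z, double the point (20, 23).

tangent at (20, 23): λ = (3·20² + 23)/(2·23) ≡ 16/46. 46⁻¹ ≡ 17 (mod 71) since 46·17 = 782 ≡ 1, so λ ≡ 16·17 ≡ 59.
  x = λ² - 20 - 20 = 3481 - 40 ≡ 33; y = λ·(20 - 33) - 23 ≡ 62. → (33, 62)

(33, 62)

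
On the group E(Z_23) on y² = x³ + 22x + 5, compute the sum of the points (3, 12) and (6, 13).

(9, 9)

(3, 12) + (6, 13). λ = (13 - 12)/(6 - 3) ≡ 1/3 mod 23. 3⁻¹ ≡ 8 (mod 23), so λ ≡ 8.
  x = λ² - 3 - 6 = 64 - 9 ≡ 9; y = λ·(3 - 9) - 12 ≡ 9. → (9, 9)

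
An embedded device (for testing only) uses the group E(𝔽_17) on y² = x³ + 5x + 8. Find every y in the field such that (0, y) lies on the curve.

5, 12

x³ + 5x + 8 = 8 ≡ 8 (mod 17).
Square roots of 8 mod 17: 5 and 12 (since 5² = 25 ≡ 8).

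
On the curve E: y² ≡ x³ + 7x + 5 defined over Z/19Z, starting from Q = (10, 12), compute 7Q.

(10, 12)

Repeated addition: build up to 7Q.
2Q: tangent at (10, 12): λ = (3·10² + 7)/(2·12) ≡ 3/5. 5⁻¹ ≡ 4 (mod 19), so λ ≡ 3·4 ≡ 12.
  x = λ² - 10 - 10 = 144 - 20 ≡ 10; y = λ·(10 - 10) - 12 ≡ 7. → (10, 7)
3Q: (10, 7) + (10, 12): same x and y₁ ≡ -y₂, so the sum is the point at infinity.
4Q: the point at infinity + (10, 12) = (10, 12) (identity).
5Q: tangent at (10, 12): λ = (3·10² + 7)/(2·12) ≡ 3/5. 5⁻¹ ≡ 4 (mod 19), so λ ≡ 3·4 ≡ 12.
  x = λ² - 10 - 10 = 144 - 20 ≡ 10; y = λ·(10 - 10) - 12 ≡ 7. → (10, 7)
6Q: (10, 7) + (10, 12): same x and y₁ ≡ -y₂, so the sum is the point at infinity.
7Q: the point at infinity + (10, 12) = (10, 12) (identity).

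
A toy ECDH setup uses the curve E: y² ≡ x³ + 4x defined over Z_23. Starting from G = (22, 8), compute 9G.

Double-and-add on 9 = (1001)₂. Start with G = (22, 8) for the leading 1-bit.
double: tangent at (22, 8): λ = (3·22² + 4)/(2·8) ≡ 7/16. 16⁻¹ ≡ 13 (mod 23) since 16·13 = 208 ≡ 1, so λ ≡ 7·13 ≡ 22.
  x = λ² - 22 - 22 = 484 - 44 ≡ 3; y = λ·(22 - 3) - 8 ≡ 19. → (3, 19)
double: tangent at (3, 19): λ = (3·3² + 4)/(2·19) ≡ 8/15. 15⁻¹ ≡ 20 (mod 23) since 15·20 = 300 ≡ 1, so λ ≡ 8·20 ≡ 22.
  x = λ² - 3 - 3 = 484 - 6 ≡ 18; y = λ·(3 - 18) - 19 ≡ 19. → (18, 19)
double: tangent at (18, 19): λ = (3·18² + 4)/(2·19) ≡ 10/15. 15⁻¹ ≡ 20 (mod 23), so λ ≡ 10·20 ≡ 16.
  x = λ² - 18 - 18 = 256 - 36 ≡ 13; y = λ·(18 - 13) - 19 ≡ 15. → (13, 15)
add G: (13, 15) + (22, 8). λ = (8 - 15)/(22 - 13) ≡ 16/9 mod 23. 9⁻¹ ≡ 18 (mod 23), so λ ≡ 12.
  x = λ² - 13 - 22 = 144 - 35 ≡ 17; y = λ·(13 - 17) - 15 ≡ 6. → (17, 6)

(17, 6)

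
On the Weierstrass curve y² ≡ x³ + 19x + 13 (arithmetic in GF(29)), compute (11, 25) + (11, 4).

The two points share x = 11 and their y-coordinates satisfy 25 + 4 ≡ 0 (mod 29), so they are inverses. Their sum is O.

O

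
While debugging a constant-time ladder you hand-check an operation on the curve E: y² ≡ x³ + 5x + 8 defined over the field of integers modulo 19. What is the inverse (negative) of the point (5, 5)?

-(5, 5) = (5, -5 mod 19) = (5, 14).

(5, 14)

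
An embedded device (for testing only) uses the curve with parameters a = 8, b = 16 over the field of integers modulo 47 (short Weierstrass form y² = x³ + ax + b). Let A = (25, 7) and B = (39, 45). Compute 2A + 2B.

(8, 13)

First 2A:
Repeated addition: build up to 2A.
2A: tangent at (25, 7): λ = (3·25² + 8)/(2·7) ≡ 3/14. 14⁻¹ ≡ 37 (mod 47) since 14·37 = 518 ≡ 1, so λ ≡ 3·37 ≡ 17.
  x = λ² - 25 - 25 = 289 - 50 ≡ 4; y = λ·(25 - 4) - 7 ≡ 21. → (4, 21)
2A = (4, 21).
Next 2B:
Repeated addition: build up to 2B.
2B: tangent at (39, 45): λ = (3·39² + 8)/(2·45) ≡ 12/43. 43⁻¹ ≡ 35 (mod 47), so λ ≡ 12·35 ≡ 44.
  x = λ² - 39 - 39 = 1936 - 78 ≡ 25; y = λ·(39 - 25) - 45 ≡ 7. → (25, 7)
2B = (25, 7).
Finally 2A + 2B:
(4, 21) + (25, 7). λ = (7 - 21)/(25 - 4) ≡ 33/21 mod 47. 21⁻¹ ≡ 9 (mod 47) since 21·9 = 189 ≡ 1, so λ ≡ 15.
  x = λ² - 4 - 25 = 225 - 29 ≡ 8; y = λ·(4 - 8) - 21 ≡ 13. → (8, 13)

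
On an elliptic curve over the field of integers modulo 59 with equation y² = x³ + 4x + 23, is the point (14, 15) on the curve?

y² = 15² ≡ 48; x³ + 4x + 23 = 2823 ≡ 50 (mod 59). 48 ≠ 50.

no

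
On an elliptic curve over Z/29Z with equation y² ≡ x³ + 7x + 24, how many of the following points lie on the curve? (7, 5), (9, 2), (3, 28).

(7, 5): 5² ≡ 25, rhs ≡ 10 → off.
(9, 2): 2² ≡ 4, rhs ≡ 4 → on.
(3, 28): 28² ≡ 1, rhs ≡ 14 → off.

1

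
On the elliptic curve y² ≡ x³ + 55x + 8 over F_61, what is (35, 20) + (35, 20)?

tangent at (35, 20): λ = (3·35² + 55)/(2·20) ≡ 9/40. 40⁻¹ ≡ 29 (mod 61), so λ ≡ 9·29 ≡ 17.
  x = λ² - 35 - 35 = 289 - 70 ≡ 36; y = λ·(35 - 36) - 20 ≡ 24. → (36, 24)

(36, 24)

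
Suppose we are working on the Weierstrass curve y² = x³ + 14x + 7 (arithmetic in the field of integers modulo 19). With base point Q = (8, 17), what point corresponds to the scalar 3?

Repeated addition: build up to 3Q.
2Q: tangent at (8, 17): λ = (3·8² + 14)/(2·17) ≡ 16/15. 15⁻¹ ≡ 14 (mod 19), so λ ≡ 16·14 ≡ 15.
  x = λ² - 8 - 8 = 225 - 16 ≡ 0; y = λ·(8 - 0) - 17 ≡ 8. → (0, 8)
3Q: (0, 8) + (8, 17). λ = (17 - 8)/(8 - 0) ≡ 9/8 mod 19. 8⁻¹ ≡ 12 (mod 19), so λ ≡ 13.
  x = λ² - 0 - 8 = 169 - 8 ≡ 9; y = λ·(0 - 9) - 8 ≡ 8. → (9, 8)

(9, 8)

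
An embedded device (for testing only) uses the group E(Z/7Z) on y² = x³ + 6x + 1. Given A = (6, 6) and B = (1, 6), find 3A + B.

(5, 4)

First 3A:
Repeated addition: build up to 3A.
2A: tangent at (6, 6): λ = (3·6² + 6)/(2·6) ≡ 2/5. 5⁻¹ ≡ 3 (mod 7) since 5·3 = 15 ≡ 1, so λ ≡ 2·3 ≡ 6.
  x = λ² - 6 - 6 = 36 - 12 ≡ 3; y = λ·(6 - 3) - 6 ≡ 5. → (3, 5)
3A: (3, 5) + (6, 6). λ = (6 - 5)/(6 - 3) ≡ 1/3 mod 7. 3⁻¹ ≡ 5 (mod 7), so λ ≡ 5.
  x = λ² - 3 - 6 = 25 - 9 ≡ 2; y = λ·(3 - 2) - 5 ≡ 0. → (2, 0)
3A = (2, 0).
Finally 3A + B:
(2, 0) + (1, 6). λ = (6 - 0)/(1 - 2) ≡ 6/6 mod 7. 6⁻¹ ≡ 6 (mod 7) since 6·6 = 36 ≡ 1, so λ ≡ 1.
  x = λ² - 2 - 1 = 1 - 3 ≡ 5; y = λ·(2 - 5) - 0 ≡ 4. → (5, 4)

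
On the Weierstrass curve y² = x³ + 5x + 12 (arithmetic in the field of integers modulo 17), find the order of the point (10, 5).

2P: tangent at (10, 5): λ = (3·10² + 5)/(2·5) ≡ 16/10. 10⁻¹ ≡ 12 (mod 17), so λ ≡ 16·12 ≡ 5.
  x = λ² - 10 - 10 = 25 - 20 ≡ 5; y = λ·(10 - 5) - 5 ≡ 3. → (5, 3)
3P: (5, 3) + (10, 5). λ = (5 - 3)/(10 - 5) ≡ 2/5 mod 17. 5⁻¹ ≡ 7 (mod 17), so λ ≡ 14.
  x = λ² - 5 - 10 = 196 - 15 ≡ 11; y = λ·(5 - 11) - 3 ≡ 15. → (11, 15)
4P: (11, 15) + (10, 5). λ = (5 - 15)/(10 - 11) ≡ 7/16 mod 17. 16⁻¹ ≡ 16 (mod 17), so λ ≡ 10.
  x = λ² - 11 - 10 = 100 - 21 ≡ 11; y = λ·(11 - 11) - 15 ≡ 2. → (11, 2)
5P: (11, 2) + (10, 5). λ = (5 - 2)/(10 - 11) ≡ 3/16 mod 17. 16⁻¹ ≡ 16 (mod 17) since 16·16 = 256 ≡ 1, so λ ≡ 14.
  x = λ² - 11 - 10 = 196 - 21 ≡ 5; y = λ·(11 - 5) - 2 ≡ 14. → (5, 14)
6P: (5, 14) + (10, 5). λ = (5 - 14)/(10 - 5) ≡ 8/5 mod 17. 5⁻¹ ≡ 7 (mod 17), so λ ≡ 5.
  x = λ² - 5 - 10 = 25 - 15 ≡ 10; y = λ·(5 - 10) - 14 ≡ 12. → (10, 12)
7P: (10, 12) + (10, 5): same x and y₁ ≡ -y₂, so the sum is 𝒪.
7P = 𝒪, so the order is 7.

7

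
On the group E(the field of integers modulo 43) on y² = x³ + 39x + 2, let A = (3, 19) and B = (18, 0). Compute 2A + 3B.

(26, 39)

First 2A:
Repeated addition: build up to 2A.
2A: tangent at (3, 19): λ = (3·3² + 39)/(2·19) ≡ 23/38. 38⁻¹ ≡ 17 (mod 43) since 38·17 = 646 ≡ 1, so λ ≡ 23·17 ≡ 4.
  x = λ² - 3 - 3 = 16 - 6 ≡ 10; y = λ·(3 - 10) - 19 ≡ 39. → (10, 39)
2A = (10, 39).
Next 3B:
Repeated addition: build up to 3B.
2B: (18, 0) + (18, 0): same x and y₁ ≡ -y₂, so the sum is O.
3B: O + (18, 0) = (18, 0) (identity).
3B = (18, 0).
Finally 2A + 3B:
(10, 39) + (18, 0). λ = (0 - 39)/(18 - 10) ≡ 4/8 mod 43. 8⁻¹ ≡ 27 (mod 43) since 8·27 = 216 ≡ 1, so λ ≡ 22.
  x = λ² - 10 - 18 = 484 - 28 ≡ 26; y = λ·(10 - 26) - 39 ≡ 39. → (26, 39)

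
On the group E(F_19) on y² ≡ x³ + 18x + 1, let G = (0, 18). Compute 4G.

Double-and-add on 4 = (100)₂. Start with G = (0, 18) for the leading 1-bit.
double: tangent at (0, 18): λ = (3·0² + 18)/(2·18) ≡ 18/17. 17⁻¹ ≡ 9 (mod 19) since 17·9 = 153 ≡ 1, so λ ≡ 18·9 ≡ 10.
  x = λ² - 0 - 0 = 100 - 0 ≡ 5; y = λ·(0 - 5) - 18 ≡ 8. → (5, 8)
double: tangent at (5, 8): λ = (3·5² + 18)/(2·8) ≡ 17/16. 16⁻¹ ≡ 6 (mod 19) since 16·6 = 96 ≡ 1, so λ ≡ 17·6 ≡ 7.
  x = λ² - 5 - 5 = 49 - 10 ≡ 1; y = λ·(5 - 1) - 8 ≡ 1. → (1, 1)

(1, 1)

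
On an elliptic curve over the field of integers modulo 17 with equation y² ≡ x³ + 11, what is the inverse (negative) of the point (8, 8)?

-(8, 8) = (8, -8 mod 17) = (8, 9).

(8, 9)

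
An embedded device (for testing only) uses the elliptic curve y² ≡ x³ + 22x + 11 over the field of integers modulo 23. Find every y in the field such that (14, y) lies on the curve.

2, 21

x³ + 22x + 11 = 3063 ≡ 4 (mod 23).
Square roots of 4 mod 23: 2 and 21 (since 2² = 4 ≡ 4).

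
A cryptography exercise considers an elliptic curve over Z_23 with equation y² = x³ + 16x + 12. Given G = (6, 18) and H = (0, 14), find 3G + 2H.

First 3G:
Repeated addition: build up to 3G.
2G: tangent at (6, 18): λ = (3·6² + 16)/(2·18) ≡ 9/13. 13⁻¹ ≡ 16 (mod 23), so λ ≡ 9·16 ≡ 6.
  x = λ² - 6 - 6 = 36 - 12 ≡ 1; y = λ·(6 - 1) - 18 ≡ 12. → (1, 12)
3G: (1, 12) + (6, 18). λ = (18 - 12)/(6 - 1) ≡ 6/5 mod 23. 5⁻¹ ≡ 14 (mod 23), so λ ≡ 15.
  x = λ² - 1 - 6 = 225 - 7 ≡ 11; y = λ·(1 - 11) - 12 ≡ 22. → (11, 22)
3G = (11, 22).
Next 2H:
Repeated addition: build up to 2H.
2H: tangent at (0, 14): λ = (3·0² + 16)/(2·14) ≡ 16/5. 5⁻¹ ≡ 14 (mod 23), so λ ≡ 16·14 ≡ 17.
  x = λ² - 0 - 0 = 289 - 0 ≡ 13; y = λ·(0 - 13) - 14 ≡ 18. → (13, 18)
2H = (13, 18).
Finally 3G + 2H:
(11, 22) + (13, 18). λ = (18 - 22)/(13 - 11) ≡ 19/2 mod 23. 2⁻¹ ≡ 12 (mod 23) since 2·12 = 24 ≡ 1, so λ ≡ 21.
  x = λ² - 11 - 13 = 441 - 24 ≡ 3; y = λ·(11 - 3) - 22 ≡ 8. → (3, 8)

(3, 8)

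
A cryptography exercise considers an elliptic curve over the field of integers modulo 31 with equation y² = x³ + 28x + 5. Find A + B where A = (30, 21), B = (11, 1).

(30, 21) + (11, 1). λ = (1 - 21)/(11 - 30) ≡ 11/12 mod 31. 12⁻¹ ≡ 13 (mod 31), so λ ≡ 19.
  x = λ² - 30 - 11 = 361 - 41 ≡ 10; y = λ·(30 - 10) - 21 ≡ 18. → (10, 18)

(10, 18)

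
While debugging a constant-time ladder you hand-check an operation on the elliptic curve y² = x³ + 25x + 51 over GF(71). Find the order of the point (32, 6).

2P: tangent at (32, 6): λ = (3·32² + 25)/(2·6) ≡ 44/12. 12⁻¹ ≡ 6 (mod 71), so λ ≡ 44·6 ≡ 51.
  x = λ² - 32 - 32 = 2601 - 64 ≡ 52; y = λ·(32 - 52) - 6 ≡ 39. → (52, 39)
3P: (52, 39) + (32, 6). λ = (6 - 39)/(32 - 52) ≡ 38/51 mod 71. 51⁻¹ ≡ 39 (mod 71) since 51·39 = 1989 ≡ 1, so λ ≡ 62.
  x = λ² - 52 - 32 = 3844 - 84 ≡ 68; y = λ·(52 - 68) - 39 ≡ 34. → (68, 34)
4P: (68, 34) + (32, 6). λ = (6 - 34)/(32 - 68) ≡ 43/35 mod 71. 35⁻¹ ≡ 69 (mod 71), so λ ≡ 56.
  x = λ² - 68 - 32 = 3136 - 100 ≡ 54; y = λ·(68 - 54) - 34 ≡ 40. → (54, 40)
5P: (54, 40) + (32, 6). λ = (6 - 40)/(32 - 54) ≡ 37/49 mod 71. 49⁻¹ ≡ 29 (mod 71), so λ ≡ 8.
  x = λ² - 54 - 32 = 64 - 86 ≡ 49; y = λ·(54 - 49) - 40 ≡ 0. → (49, 0)
6P: (49, 0) + (32, 6). λ = (6 - 0)/(32 - 49) ≡ 6/54 mod 71. 54⁻¹ ≡ 25 (mod 71) since 54·25 = 1350 ≡ 1, so λ ≡ 8.
  x = λ² - 49 - 32 = 64 - 81 ≡ 54; y = λ·(49 - 54) - 0 ≡ 31. → (54, 31)
7P: (54, 31) + (32, 6). λ = (6 - 31)/(32 - 54) ≡ 46/49 mod 71. 49⁻¹ ≡ 29 (mod 71) since 49·29 = 1421 ≡ 1, so λ ≡ 56.
  x = λ² - 54 - 32 = 3136 - 86 ≡ 68; y = λ·(54 - 68) - 31 ≡ 37. → (68, 37)
8P: (68, 37) + (32, 6). λ = (6 - 37)/(32 - 68) ≡ 40/35 mod 71. 35⁻¹ ≡ 69 (mod 71), so λ ≡ 62.
  x = λ² - 68 - 32 = 3844 - 100 ≡ 52; y = λ·(68 - 52) - 37 ≡ 32. → (52, 32)
9P: (52, 32) + (32, 6). λ = (6 - 32)/(32 - 52) ≡ 45/51 mod 71. 51⁻¹ ≡ 39 (mod 71), so λ ≡ 51.
  x = λ² - 52 - 32 = 2601 - 84 ≡ 32; y = λ·(52 - 32) - 32 ≡ 65. → (32, 65)
10P: (32, 65) + (32, 6): same x and y₁ ≡ -y₂, so the sum is O.
10P = O, so the order is 10.

10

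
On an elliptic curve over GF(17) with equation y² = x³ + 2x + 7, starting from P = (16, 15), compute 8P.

O

Double-and-add on 8 = (1000)₂. Start with P = (16, 15) for the leading 1-bit.
double: tangent at (16, 15): λ = (3·16² + 2)/(2·15) ≡ 5/13. 13⁻¹ ≡ 4 (mod 17) since 13·4 = 52 ≡ 1, so λ ≡ 5·4 ≡ 3.
  x = λ² - 16 - 16 = 9 - 32 ≡ 11; y = λ·(16 - 11) - 15 ≡ 0. → (11, 0)
double: (11, 0) + (11, 0): same x and y₁ ≡ -y₂, so the sum is the point at infinity.
double: the point at infinity + the point at infinity = the point at infinity (identity).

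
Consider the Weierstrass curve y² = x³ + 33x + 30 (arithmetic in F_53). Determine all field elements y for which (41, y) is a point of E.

x³ + 33x + 30 = 70304 ≡ 26 (mod 53).
26 is a non-residue mod 53; no y exists.

none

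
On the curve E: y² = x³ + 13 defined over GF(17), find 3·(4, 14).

(0, 8)

Write G = (4, 14).
Repeated addition: build up to 3G.
2G: tangent at (4, 14): λ = (3·4² + 0)/(2·14) ≡ 14/11. 11⁻¹ ≡ 14 (mod 17) since 11·14 = 154 ≡ 1, so λ ≡ 14·14 ≡ 9.
  x = λ² - 4 - 4 = 81 - 8 ≡ 5; y = λ·(4 - 5) - 14 ≡ 11. → (5, 11)
3G: (5, 11) + (4, 14). λ = (14 - 11)/(4 - 5) ≡ 3/16 mod 17. 16⁻¹ ≡ 16 (mod 17) since 16·16 = 256 ≡ 1, so λ ≡ 14.
  x = λ² - 5 - 4 = 196 - 9 ≡ 0; y = λ·(5 - 0) - 11 ≡ 8. → (0, 8)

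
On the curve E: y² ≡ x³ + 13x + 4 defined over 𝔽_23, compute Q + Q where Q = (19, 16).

tangent at (19, 16): λ = (3·19² + 13)/(2·16) ≡ 15/9. 9⁻¹ ≡ 18 (mod 23) since 9·18 = 162 ≡ 1, so λ ≡ 15·18 ≡ 17.
  x = λ² - 19 - 19 = 289 - 38 ≡ 21; y = λ·(19 - 21) - 16 ≡ 19. → (21, 19)

(21, 19)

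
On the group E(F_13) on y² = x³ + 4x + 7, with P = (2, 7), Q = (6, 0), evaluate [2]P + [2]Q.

(5, 10)

First 2P:
Repeated addition: build up to 2P.
2P: tangent at (2, 7): λ = (3·2² + 4)/(2·7) ≡ 3/1. 1⁻¹ ≡ 1 (mod 13), so λ ≡ 3·1 ≡ 3.
  x = λ² - 2 - 2 = 9 - 4 ≡ 5; y = λ·(2 - 5) - 7 ≡ 10. → (5, 10)
2P = (5, 10).
Next 2Q:
Repeated addition: build up to 2Q.
2Q: (6, 0) + (6, 0): same x and y₁ ≡ -y₂, so the sum is O.
2Q = O.
Finally 2P + 2Q:
(5, 10) + O = (5, 10) (identity).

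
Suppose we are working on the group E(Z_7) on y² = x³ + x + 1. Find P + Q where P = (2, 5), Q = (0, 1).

(2, 5) + (0, 1). λ = (1 - 5)/(0 - 2) ≡ 3/5 mod 7. 5⁻¹ ≡ 3 (mod 7), so λ ≡ 2.
  x = λ² - 2 - 0 = 4 - 2 ≡ 2; y = λ·(2 - 2) - 5 ≡ 2. → (2, 2)

(2, 2)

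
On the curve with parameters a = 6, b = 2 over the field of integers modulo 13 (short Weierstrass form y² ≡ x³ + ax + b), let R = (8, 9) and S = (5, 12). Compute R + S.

(8, 9) + (5, 12). λ = (12 - 9)/(5 - 8) ≡ 3/10 mod 13. 10⁻¹ ≡ 4 (mod 13), so λ ≡ 12.
  x = λ² - 8 - 5 = 144 - 13 ≡ 1; y = λ·(8 - 1) - 9 ≡ 10. → (1, 10)

(1, 10)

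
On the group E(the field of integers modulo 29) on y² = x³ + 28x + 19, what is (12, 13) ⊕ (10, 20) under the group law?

(12, 16)

(12, 13) + (10, 20). λ = (20 - 13)/(10 - 12) ≡ 7/27 mod 29. 27⁻¹ ≡ 14 (mod 29) since 27·14 = 378 ≡ 1, so λ ≡ 11.
  x = λ² - 12 - 10 = 121 - 22 ≡ 12; y = λ·(12 - 12) - 13 ≡ 16. → (12, 16)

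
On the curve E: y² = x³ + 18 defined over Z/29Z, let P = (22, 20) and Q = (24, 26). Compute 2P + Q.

(21, 17)

First 2P:
Repeated addition: build up to 2P.
2P: tangent at (22, 20): λ = (3·22² + 0)/(2·20) ≡ 2/11. 11⁻¹ ≡ 8 (mod 29), so λ ≡ 2·8 ≡ 16.
  x = λ² - 22 - 22 = 256 - 44 ≡ 9; y = λ·(22 - 9) - 20 ≡ 14. → (9, 14)
2P = (9, 14).
Finally 2P + Q:
(9, 14) + (24, 26). λ = (26 - 14)/(24 - 9) ≡ 12/15 mod 29. 15⁻¹ ≡ 2 (mod 29), so λ ≡ 24.
  x = λ² - 9 - 24 = 576 - 33 ≡ 21; y = λ·(9 - 21) - 14 ≡ 17. → (21, 17)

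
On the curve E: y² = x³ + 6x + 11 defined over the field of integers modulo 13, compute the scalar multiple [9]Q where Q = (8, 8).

Repeated addition: build up to 9Q.
2Q: tangent at (8, 8): λ = (3·8² + 6)/(2·8) ≡ 3/3. 3⁻¹ ≡ 9 (mod 13), so λ ≡ 3·9 ≡ 1.
  x = λ² - 8 - 8 = 1 - 16 ≡ 11; y = λ·(8 - 11) - 8 ≡ 2. → (11, 2)
3Q: (11, 2) + (8, 8). λ = (8 - 2)/(8 - 11) ≡ 6/10 mod 13. 10⁻¹ ≡ 4 (mod 13) since 10·4 = 40 ≡ 1, so λ ≡ 11.
  x = λ² - 11 - 8 = 121 - 19 ≡ 11; y = λ·(11 - 11) - 2 ≡ 11. → (11, 11)
4Q: (11, 11) + (8, 8). λ = (8 - 11)/(8 - 11) ≡ 10/10 mod 13. 10⁻¹ ≡ 4 (mod 13), so λ ≡ 1.
  x = λ² - 11 - 8 = 1 - 19 ≡ 8; y = λ·(11 - 8) - 11 ≡ 5. → (8, 5)
5Q: (8, 5) + (8, 8): same x and y₁ ≡ -y₂, so the sum is O.
6Q: O + (8, 8) = (8, 8) (identity).
7Q: tangent at (8, 8): λ = (3·8² + 6)/(2·8) ≡ 3/3. 3⁻¹ ≡ 9 (mod 13), so λ ≡ 3·9 ≡ 1.
  x = λ² - 8 - 8 = 1 - 16 ≡ 11; y = λ·(8 - 11) - 8 ≡ 2. → (11, 2)
8Q: (11, 2) + (8, 8). λ = (8 - 2)/(8 - 11) ≡ 6/10 mod 13. 10⁻¹ ≡ 4 (mod 13) since 10·4 = 40 ≡ 1, so λ ≡ 11.
  x = λ² - 11 - 8 = 121 - 19 ≡ 11; y = λ·(11 - 11) - 2 ≡ 11. → (11, 11)
9Q: (11, 11) + (8, 8). λ = (8 - 11)/(8 - 11) ≡ 10/10 mod 13. 10⁻¹ ≡ 4 (mod 13), so λ ≡ 1.
  x = λ² - 11 - 8 = 1 - 19 ≡ 8; y = λ·(11 - 8) - 11 ≡ 5. → (8, 5)

(8, 5)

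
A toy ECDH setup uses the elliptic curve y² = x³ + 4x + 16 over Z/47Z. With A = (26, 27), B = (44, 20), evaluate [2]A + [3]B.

(29, 38)

First 2A:
Repeated addition: build up to 2A.
2A: tangent at (26, 27): λ = (3·26² + 4)/(2·27) ≡ 11/7. 7⁻¹ ≡ 27 (mod 47), so λ ≡ 11·27 ≡ 15.
  x = λ² - 26 - 26 = 225 - 52 ≡ 32; y = λ·(26 - 32) - 27 ≡ 24. → (32, 24)
2A = (32, 24).
Next 3B:
Repeated addition: build up to 3B.
2B: tangent at (44, 20): λ = (3·44² + 4)/(2·20) ≡ 31/40. 40⁻¹ ≡ 20 (mod 47), so λ ≡ 31·20 ≡ 9.
  x = λ² - 44 - 44 = 81 - 88 ≡ 40; y = λ·(44 - 40) - 20 ≡ 16. → (40, 16)
3B: (40, 16) + (44, 20). λ = (20 - 16)/(44 - 40) ≡ 4/4 mod 47. 4⁻¹ ≡ 12 (mod 47), so λ ≡ 1.
  x = λ² - 40 - 44 = 1 - 84 ≡ 11; y = λ·(40 - 11) - 16 ≡ 13. → (11, 13)
3B = (11, 13).
Finally 2A + 3B:
(32, 24) + (11, 13). λ = (13 - 24)/(11 - 32) ≡ 36/26 mod 47. 26⁻¹ ≡ 38 (mod 47) since 26·38 = 988 ≡ 1, so λ ≡ 5.
  x = λ² - 32 - 11 = 25 - 43 ≡ 29; y = λ·(32 - 29) - 24 ≡ 38. → (29, 38)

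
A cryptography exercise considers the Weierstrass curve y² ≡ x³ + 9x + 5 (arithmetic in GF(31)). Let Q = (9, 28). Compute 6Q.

(22, 1)

Repeated addition: build up to 6Q.
2Q: tangent at (9, 28): λ = (3·9² + 9)/(2·28) ≡ 4/25. 25⁻¹ ≡ 5 (mod 31) since 25·5 = 125 ≡ 1, so λ ≡ 4·5 ≡ 20.
  x = λ² - 9 - 9 = 400 - 18 ≡ 10; y = λ·(9 - 10) - 28 ≡ 14. → (10, 14)
3Q: (10, 14) + (9, 28). λ = (28 - 14)/(9 - 10) ≡ 14/30 mod 31. 30⁻¹ ≡ 30 (mod 31) since 30·30 = 900 ≡ 1, so λ ≡ 17.
  x = λ² - 10 - 9 = 289 - 19 ≡ 22; y = λ·(10 - 22) - 14 ≡ 30. → (22, 30)
4Q: (22, 30) + (9, 28). λ = (28 - 30)/(9 - 22) ≡ 29/18 mod 31. 18⁻¹ ≡ 19 (mod 31), so λ ≡ 24.
  x = λ² - 22 - 9 = 576 - 31 ≡ 18; y = λ·(22 - 18) - 30 ≡ 4. → (18, 4)
5Q: (18, 4) + (9, 28). λ = (28 - 4)/(9 - 18) ≡ 24/22 mod 31. 22⁻¹ ≡ 24 (mod 31), so λ ≡ 18.
  x = λ² - 18 - 9 = 324 - 27 ≡ 18; y = λ·(18 - 18) - 4 ≡ 27. → (18, 27)
6Q: (18, 27) + (9, 28). λ = (28 - 27)/(9 - 18) ≡ 1/22 mod 31. 22⁻¹ ≡ 24 (mod 31), so λ ≡ 24.
  x = λ² - 18 - 9 = 576 - 27 ≡ 22; y = λ·(18 - 22) - 27 ≡ 1. → (22, 1)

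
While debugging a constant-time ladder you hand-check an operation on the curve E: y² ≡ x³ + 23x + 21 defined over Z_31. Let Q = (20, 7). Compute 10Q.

(18, 25)

Repeated addition: build up to 10Q.
2Q: tangent at (20, 7): λ = (3·20² + 23)/(2·7) ≡ 14/14. 14⁻¹ ≡ 20 (mod 31), so λ ≡ 14·20 ≡ 1.
  x = λ² - 20 - 20 = 1 - 40 ≡ 23; y = λ·(20 - 23) - 7 ≡ 21. → (23, 21)
3Q: (23, 21) + (20, 7). λ = (7 - 21)/(20 - 23) ≡ 17/28 mod 31. 28⁻¹ ≡ 10 (mod 31) since 28·10 = 280 ≡ 1, so λ ≡ 15.
  x = λ² - 23 - 20 = 225 - 43 ≡ 27; y = λ·(23 - 27) - 21 ≡ 12. → (27, 12)
4Q: (27, 12) + (20, 7). λ = (7 - 12)/(20 - 27) ≡ 26/24 mod 31. 24⁻¹ ≡ 22 (mod 31) since 24·22 = 528 ≡ 1, so λ ≡ 14.
  x = λ² - 27 - 20 = 196 - 47 ≡ 25; y = λ·(27 - 25) - 12 ≡ 16. → (25, 16)
5Q: (25, 16) + (20, 7). λ = (7 - 16)/(20 - 25) ≡ 22/26 mod 31. 26⁻¹ ≡ 6 (mod 31), so λ ≡ 8.
  x = λ² - 25 - 20 = 64 - 45 ≡ 19; y = λ·(25 - 19) - 16 ≡ 1. → (19, 1)
6Q: (19, 1) + (20, 7). λ = (7 - 1)/(20 - 19) ≡ 6/1 mod 31. 1⁻¹ ≡ 1 (mod 31), so λ ≡ 6.
  x = λ² - 19 - 20 = 36 - 39 ≡ 28; y = λ·(19 - 28) - 1 ≡ 7. → (28, 7)
7Q: (28, 7) + (20, 7). λ = (7 - 7)/(20 - 28) ≡ 0/23 mod 31. 23⁻¹ ≡ 27 (mod 31), so λ ≡ 0.
  x = λ² - 28 - 20 = 0 - 48 ≡ 14; y = λ·(28 - 14) - 7 ≡ 24. → (14, 24)
8Q: (14, 24) + (20, 7). λ = (7 - 24)/(20 - 14) ≡ 14/6 mod 31. 6⁻¹ ≡ 26 (mod 31), so λ ≡ 23.
  x = λ² - 14 - 20 = 529 - 34 ≡ 30; y = λ·(14 - 30) - 24 ≡ 11. → (30, 11)
9Q: (30, 11) + (20, 7). λ = (7 - 11)/(20 - 30) ≡ 27/21 mod 31. 21⁻¹ ≡ 3 (mod 31), so λ ≡ 19.
  x = λ² - 30 - 20 = 361 - 50 ≡ 1; y = λ·(30 - 1) - 11 ≡ 13. → (1, 13)
10Q: (1, 13) + (20, 7). λ = (7 - 13)/(20 - 1) ≡ 25/19 mod 31. 19⁻¹ ≡ 18 (mod 31), so λ ≡ 16.
  x = λ² - 1 - 20 = 256 - 21 ≡ 18; y = λ·(1 - 18) - 13 ≡ 25. → (18, 25)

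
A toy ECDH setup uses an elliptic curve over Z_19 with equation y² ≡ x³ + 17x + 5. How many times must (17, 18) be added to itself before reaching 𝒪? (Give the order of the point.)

7

2P: tangent at (17, 18): λ = (3·17² + 17)/(2·18) ≡ 10/17. 17⁻¹ ≡ 9 (mod 19), so λ ≡ 10·9 ≡ 14.
  x = λ² - 17 - 17 = 196 - 34 ≡ 10; y = λ·(17 - 10) - 18 ≡ 4. → (10, 4)
3P: (10, 4) + (17, 18). λ = (18 - 4)/(17 - 10) ≡ 14/7 mod 19. 7⁻¹ ≡ 11 (mod 19) since 7·11 = 77 ≡ 1, so λ ≡ 2.
  x = λ² - 10 - 17 = 4 - 27 ≡ 15; y = λ·(10 - 15) - 4 ≡ 5. → (15, 5)
4P: (15, 5) + (17, 18). λ = (18 - 5)/(17 - 15) ≡ 13/2 mod 19. 2⁻¹ ≡ 10 (mod 19), so λ ≡ 16.
  x = λ² - 15 - 17 = 256 - 32 ≡ 15; y = λ·(15 - 15) - 5 ≡ 14. → (15, 14)
5P: (15, 14) + (17, 18). λ = (18 - 14)/(17 - 15) ≡ 4/2 mod 19. 2⁻¹ ≡ 10 (mod 19), so λ ≡ 2.
  x = λ² - 15 - 17 = 4 - 32 ≡ 10; y = λ·(15 - 10) - 14 ≡ 15. → (10, 15)
6P: (10, 15) + (17, 18). λ = (18 - 15)/(17 - 10) ≡ 3/7 mod 19. 7⁻¹ ≡ 11 (mod 19) since 7·11 = 77 ≡ 1, so λ ≡ 14.
  x = λ² - 10 - 17 = 196 - 27 ≡ 17; y = λ·(10 - 17) - 15 ≡ 1. → (17, 1)
7P: (17, 1) + (17, 18): same x and y₁ ≡ -y₂, so the sum is 𝒪.
7P = 𝒪, so the order is 7.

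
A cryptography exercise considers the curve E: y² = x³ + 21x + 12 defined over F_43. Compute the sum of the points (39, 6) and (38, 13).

(15, 41)

(39, 6) + (38, 13). λ = (13 - 6)/(38 - 39) ≡ 7/42 mod 43. 42⁻¹ ≡ 42 (mod 43) since 42·42 = 1764 ≡ 1, so λ ≡ 36.
  x = λ² - 39 - 38 = 1296 - 77 ≡ 15; y = λ·(39 - 15) - 6 ≡ 41. → (15, 41)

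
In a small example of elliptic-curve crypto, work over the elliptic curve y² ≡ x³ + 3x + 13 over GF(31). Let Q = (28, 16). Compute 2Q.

(7, 25)

tangent at (28, 16): λ = (3·28² + 3)/(2·16) ≡ 30/1. 1⁻¹ ≡ 1 (mod 31) since 1·1 = 1 ≡ 1, so λ ≡ 30·1 ≡ 30.
  x = λ² - 28 - 28 = 900 - 56 ≡ 7; y = λ·(28 - 7) - 16 ≡ 25. → (7, 25)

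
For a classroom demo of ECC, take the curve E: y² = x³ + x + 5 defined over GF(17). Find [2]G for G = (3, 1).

(3, 16)

tangent at (3, 1): λ = (3·3² + 1)/(2·1) ≡ 11/2. 2⁻¹ ≡ 9 (mod 17), so λ ≡ 11·9 ≡ 14.
  x = λ² - 3 - 3 = 196 - 6 ≡ 3; y = λ·(3 - 3) - 1 ≡ 16. → (3, 16)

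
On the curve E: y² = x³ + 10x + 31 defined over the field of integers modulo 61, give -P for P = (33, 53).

(33, 8)

-(33, 53) = (33, -53 mod 61) = (33, 8).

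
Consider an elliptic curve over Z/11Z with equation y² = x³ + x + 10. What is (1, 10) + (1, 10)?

(2, 3)

tangent at (1, 10): λ = (3·1² + 1)/(2·10) ≡ 4/9. 9⁻¹ ≡ 5 (mod 11), so λ ≡ 4·5 ≡ 9.
  x = λ² - 1 - 1 = 81 - 2 ≡ 2; y = λ·(1 - 2) - 10 ≡ 3. → (2, 3)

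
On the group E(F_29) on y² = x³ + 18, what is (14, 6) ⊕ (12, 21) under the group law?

(23, 18)

(14, 6) + (12, 21). λ = (21 - 6)/(12 - 14) ≡ 15/27 mod 29. 27⁻¹ ≡ 14 (mod 29) since 27·14 = 378 ≡ 1, so λ ≡ 7.
  x = λ² - 14 - 12 = 49 - 26 ≡ 23; y = λ·(14 - 23) - 6 ≡ 18. → (23, 18)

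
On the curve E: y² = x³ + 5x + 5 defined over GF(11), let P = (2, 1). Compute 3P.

Repeated addition: build up to 3P.
2P: tangent at (2, 1): λ = (3·2² + 5)/(2·1) ≡ 6/2. 2⁻¹ ≡ 6 (mod 11), so λ ≡ 6·6 ≡ 3.
  x = λ² - 2 - 2 = 9 - 4 ≡ 5; y = λ·(2 - 5) - 1 ≡ 1. → (5, 1)
3P: (5, 1) + (2, 1). λ = (1 - 1)/(2 - 5) ≡ 0/8 mod 11. 8⁻¹ ≡ 7 (mod 11), so λ ≡ 0.
  x = λ² - 5 - 2 = 0 - 7 ≡ 4; y = λ·(5 - 4) - 1 ≡ 10. → (4, 10)

(4, 10)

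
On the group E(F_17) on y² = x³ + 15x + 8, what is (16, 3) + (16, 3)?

tangent at (16, 3): λ = (3·16² + 15)/(2·3) ≡ 1/6. 6⁻¹ ≡ 3 (mod 17) since 6·3 = 18 ≡ 1, so λ ≡ 1·3 ≡ 3.
  x = λ² - 16 - 16 = 9 - 32 ≡ 11; y = λ·(16 - 11) - 3 ≡ 12. → (11, 12)

(11, 12)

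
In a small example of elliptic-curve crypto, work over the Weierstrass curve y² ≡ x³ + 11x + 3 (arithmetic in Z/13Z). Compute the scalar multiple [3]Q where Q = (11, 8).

(9, 8)

Repeated addition: build up to 3Q.
2Q: tangent at (11, 8): λ = (3·11² + 11)/(2·8) ≡ 10/3. 3⁻¹ ≡ 9 (mod 13), so λ ≡ 10·9 ≡ 12.
  x = λ² - 11 - 11 = 144 - 22 ≡ 5; y = λ·(11 - 5) - 8 ≡ 12. → (5, 12)
3Q: (5, 12) + (11, 8). λ = (8 - 12)/(11 - 5) ≡ 9/6 mod 13. 6⁻¹ ≡ 11 (mod 13), so λ ≡ 8.
  x = λ² - 5 - 11 = 64 - 16 ≡ 9; y = λ·(5 - 9) - 12 ≡ 8. → (9, 8)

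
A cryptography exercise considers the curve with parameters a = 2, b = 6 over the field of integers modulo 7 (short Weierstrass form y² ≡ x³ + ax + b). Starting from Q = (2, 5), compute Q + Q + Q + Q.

Double-and-add on 4 = (100)₂. Start with Q = (2, 5) for the leading 1-bit.
double: tangent at (2, 5): λ = (3·2² + 2)/(2·5) ≡ 0/3. 3⁻¹ ≡ 5 (mod 7) since 3·5 = 15 ≡ 1, so λ ≡ 0·5 ≡ 0.
  x = λ² - 2 - 2 = 0 - 4 ≡ 3; y = λ·(2 - 3) - 5 ≡ 2. → (3, 2)
double: tangent at (3, 2): λ = (3·3² + 2)/(2·2) ≡ 1/4. 4⁻¹ ≡ 2 (mod 7) since 4·2 = 8 ≡ 1, so λ ≡ 1·2 ≡ 2.
  x = λ² - 3 - 3 = 4 - 6 ≡ 5; y = λ·(3 - 5) - 2 ≡ 1. → (5, 1)

(5, 1)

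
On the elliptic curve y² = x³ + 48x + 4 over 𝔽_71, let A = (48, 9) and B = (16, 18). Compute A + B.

(31, 55)

(48, 9) + (16, 18). λ = (18 - 9)/(16 - 48) ≡ 9/39 mod 71. 39⁻¹ ≡ 51 (mod 71), so λ ≡ 33.
  x = λ² - 48 - 16 = 1089 - 64 ≡ 31; y = λ·(48 - 31) - 9 ≡ 55. → (31, 55)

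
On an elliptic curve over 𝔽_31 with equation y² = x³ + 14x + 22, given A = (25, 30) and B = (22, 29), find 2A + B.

First 2A:
Repeated addition: build up to 2A.
2A: tangent at (25, 30): λ = (3·25² + 14)/(2·30) ≡ 29/29. 29⁻¹ ≡ 15 (mod 31) since 29·15 = 435 ≡ 1, so λ ≡ 29·15 ≡ 1.
  x = λ² - 25 - 25 = 1 - 50 ≡ 13; y = λ·(25 - 13) - 30 ≡ 13. → (13, 13)
2A = (13, 13).
Finally 2A + B:
(13, 13) + (22, 29). λ = (29 - 13)/(22 - 13) ≡ 16/9 mod 31. 9⁻¹ ≡ 7 (mod 31), so λ ≡ 19.
  x = λ² - 13 - 22 = 361 - 35 ≡ 16; y = λ·(13 - 16) - 13 ≡ 23. → (16, 23)

(16, 23)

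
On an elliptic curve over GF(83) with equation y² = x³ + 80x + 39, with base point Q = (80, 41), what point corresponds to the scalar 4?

(81, 28)

Repeated addition: build up to 4Q.
2Q: tangent at (80, 41): λ = (3·80² + 80)/(2·41) ≡ 24/82. 82⁻¹ ≡ 82 (mod 83) since 82·82 = 6724 ≡ 1, so λ ≡ 24·82 ≡ 59.
  x = λ² - 80 - 80 = 3481 - 160 ≡ 1; y = λ·(80 - 1) - 41 ≡ 55. → (1, 55)
3Q: (1, 55) + (80, 41). λ = (41 - 55)/(80 - 1) ≡ 69/79 mod 83. 79⁻¹ ≡ 62 (mod 83) since 79·62 = 4898 ≡ 1, so λ ≡ 45.
  x = λ² - 1 - 80 = 2025 - 81 ≡ 35; y = λ·(1 - 35) - 55 ≡ 75. → (35, 75)
4Q: (35, 75) + (80, 41). λ = (41 - 75)/(80 - 35) ≡ 49/45 mod 83. 45⁻¹ ≡ 24 (mod 83), so λ ≡ 14.
  x = λ² - 35 - 80 = 196 - 115 ≡ 81; y = λ·(35 - 81) - 75 ≡ 28. → (81, 28)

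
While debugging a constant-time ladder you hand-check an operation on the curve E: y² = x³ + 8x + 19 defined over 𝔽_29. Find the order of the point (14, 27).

2P: tangent at (14, 27): λ = (3·14² + 8)/(2·27) ≡ 16/25. 25⁻¹ ≡ 7 (mod 29), so λ ≡ 16·7 ≡ 25.
  x = λ² - 14 - 14 = 625 - 28 ≡ 17; y = λ·(14 - 17) - 27 ≡ 14. → (17, 14)
3P: (17, 14) + (14, 27). λ = (27 - 14)/(14 - 17) ≡ 13/26 mod 29. 26⁻¹ ≡ 19 (mod 29) since 26·19 = 494 ≡ 1, so λ ≡ 15.
  x = λ² - 17 - 14 = 225 - 31 ≡ 20; y = λ·(17 - 20) - 14 ≡ 28. → (20, 28)
4P: (20, 28) + (14, 27). λ = (27 - 28)/(14 - 20) ≡ 28/23 mod 29. 23⁻¹ ≡ 24 (mod 29), so λ ≡ 5.
  x = λ² - 20 - 14 = 25 - 34 ≡ 20; y = λ·(20 - 20) - 28 ≡ 1. → (20, 1)
5P: (20, 1) + (14, 27). λ = (27 - 1)/(14 - 20) ≡ 26/23 mod 29. 23⁻¹ ≡ 24 (mod 29), so λ ≡ 15.
  x = λ² - 20 - 14 = 225 - 34 ≡ 17; y = λ·(20 - 17) - 1 ≡ 15. → (17, 15)
6P: (17, 15) + (14, 27). λ = (27 - 15)/(14 - 17) ≡ 12/26 mod 29. 26⁻¹ ≡ 19 (mod 29) since 26·19 = 494 ≡ 1, so λ ≡ 25.
  x = λ² - 17 - 14 = 625 - 31 ≡ 14; y = λ·(17 - 14) - 15 ≡ 2. → (14, 2)
7P: (14, 2) + (14, 27): same x and y₁ ≡ -y₂, so the sum is the point at infinity.
7P = the point at infinity, so the order is 7.

7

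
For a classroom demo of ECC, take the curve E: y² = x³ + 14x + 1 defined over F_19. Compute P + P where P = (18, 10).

tangent at (18, 10): λ = (3·18² + 14)/(2·10) ≡ 17/1. 1⁻¹ ≡ 1 (mod 19) since 1·1 = 1 ≡ 1, so λ ≡ 17·1 ≡ 17.
  x = λ² - 18 - 18 = 289 - 36 ≡ 6; y = λ·(18 - 6) - 10 ≡ 4. → (6, 4)

(6, 4)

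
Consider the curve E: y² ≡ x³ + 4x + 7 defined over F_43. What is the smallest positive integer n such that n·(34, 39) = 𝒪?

3

2P: tangent at (34, 39): λ = (3·34² + 4)/(2·39) ≡ 32/35. 35⁻¹ ≡ 16 (mod 43), so λ ≡ 32·16 ≡ 39.
  x = λ² - 34 - 34 = 1521 - 68 ≡ 34; y = λ·(34 - 34) - 39 ≡ 4. → (34, 4)
3P: (34, 4) + (34, 39): same x and y₁ ≡ -y₂, so the sum is 𝒪.
3P = 𝒪, so the order is 3.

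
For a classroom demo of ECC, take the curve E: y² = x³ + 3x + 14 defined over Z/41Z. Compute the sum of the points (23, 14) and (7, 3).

(23, 14) + (7, 3). λ = (3 - 14)/(7 - 23) ≡ 30/25 mod 41. 25⁻¹ ≡ 23 (mod 41), so λ ≡ 34.
  x = λ² - 23 - 7 = 1156 - 30 ≡ 19; y = λ·(23 - 19) - 14 ≡ 40. → (19, 40)

(19, 40)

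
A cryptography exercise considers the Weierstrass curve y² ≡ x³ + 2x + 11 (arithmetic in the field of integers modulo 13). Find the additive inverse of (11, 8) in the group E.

(11, 5)

-(11, 8) = (11, -8 mod 13) = (11, 5).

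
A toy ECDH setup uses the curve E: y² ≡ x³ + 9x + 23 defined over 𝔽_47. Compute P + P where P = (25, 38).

tangent at (25, 38): λ = (3·25² + 9)/(2·38) ≡ 4/29. 29⁻¹ ≡ 13 (mod 47), so λ ≡ 4·13 ≡ 5.
  x = λ² - 25 - 25 = 25 - 50 ≡ 22; y = λ·(25 - 22) - 38 ≡ 24. → (22, 24)

(22, 24)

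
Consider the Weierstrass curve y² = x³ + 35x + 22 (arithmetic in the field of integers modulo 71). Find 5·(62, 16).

(70, 25)

Write G = (62, 16).
Double-and-add on 5 = (101)₂. Start with G = (62, 16) for the leading 1-bit.
double: tangent at (62, 16): λ = (3·62² + 35)/(2·16) ≡ 65/32. 32⁻¹ ≡ 20 (mod 71), so λ ≡ 65·20 ≡ 22.
  x = λ² - 62 - 62 = 484 - 124 ≡ 5; y = λ·(62 - 5) - 16 ≡ 31. → (5, 31)
double: tangent at (5, 31): λ = (3·5² + 35)/(2·31) ≡ 39/62. 62⁻¹ ≡ 63 (mod 71) since 62·63 = 3906 ≡ 1, so λ ≡ 39·63 ≡ 43.
  x = λ² - 5 - 5 = 1849 - 10 ≡ 64; y = λ·(5 - 64) - 31 ≡ 59. → (64, 59)
add G: (64, 59) + (62, 16). λ = (16 - 59)/(62 - 64) ≡ 28/69 mod 71. 69⁻¹ ≡ 35 (mod 71), so λ ≡ 57.
  x = λ² - 64 - 62 = 3249 - 126 ≡ 70; y = λ·(64 - 70) - 59 ≡ 25. → (70, 25)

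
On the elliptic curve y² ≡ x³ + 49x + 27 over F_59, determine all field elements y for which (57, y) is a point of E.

x³ + 49x + 27 = 188013 ≡ 39 (mod 59).
39 is a non-residue mod 59; no y exists.

none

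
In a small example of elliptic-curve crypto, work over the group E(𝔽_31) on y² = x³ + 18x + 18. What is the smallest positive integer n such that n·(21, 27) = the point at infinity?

2P: tangent at (21, 27): λ = (3·21² + 18)/(2·27) ≡ 8/23. 23⁻¹ ≡ 27 (mod 31), so λ ≡ 8·27 ≡ 30.
  x = λ² - 21 - 21 = 900 - 42 ≡ 21; y = λ·(21 - 21) - 27 ≡ 4. → (21, 4)
3P: (21, 4) + (21, 27): same x and y₁ ≡ -y₂, so the sum is the point at infinity.
3P = the point at infinity, so the order is 3.

3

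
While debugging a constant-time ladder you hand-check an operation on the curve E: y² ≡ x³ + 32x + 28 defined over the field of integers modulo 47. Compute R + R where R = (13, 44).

tangent at (13, 44): λ = (3·13² + 32)/(2·44) ≡ 22/41. 41⁻¹ ≡ 39 (mod 47) since 41·39 = 1599 ≡ 1, so λ ≡ 22·39 ≡ 12.
  x = λ² - 13 - 13 = 144 - 26 ≡ 24; y = λ·(13 - 24) - 44 ≡ 12. → (24, 12)

(24, 12)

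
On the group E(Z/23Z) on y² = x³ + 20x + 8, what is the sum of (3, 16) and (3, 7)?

O

The two points share x = 3 and their y-coordinates satisfy 16 + 7 ≡ 0 (mod 23), so they are inverses. Their sum is ∞.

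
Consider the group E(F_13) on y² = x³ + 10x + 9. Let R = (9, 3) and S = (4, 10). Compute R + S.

(3, 12)

(9, 3) + (4, 10). λ = (10 - 3)/(4 - 9) ≡ 7/8 mod 13. 8⁻¹ ≡ 5 (mod 13) since 8·5 = 40 ≡ 1, so λ ≡ 9.
  x = λ² - 9 - 4 = 81 - 13 ≡ 3; y = λ·(9 - 3) - 3 ≡ 12. → (3, 12)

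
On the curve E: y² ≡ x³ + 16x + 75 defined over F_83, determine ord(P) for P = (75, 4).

11

2P: tangent at (75, 4): λ = (3·75² + 16)/(2·4) ≡ 42/8. 8⁻¹ ≡ 52 (mod 83), so λ ≡ 42·52 ≡ 26.
  x = λ² - 75 - 75 = 676 - 150 ≡ 28; y = λ·(75 - 28) - 4 ≡ 56. → (28, 56)
3P: (28, 56) + (75, 4). λ = (4 - 56)/(75 - 28) ≡ 31/47 mod 83. 47⁻¹ ≡ 53 (mod 83), so λ ≡ 66.
  x = λ² - 28 - 75 = 4356 - 103 ≡ 20; y = λ·(28 - 20) - 56 ≡ 57. → (20, 57)
4P: (20, 57) + (75, 4). λ = (4 - 57)/(75 - 20) ≡ 30/55 mod 83. 55⁻¹ ≡ 80 (mod 83) since 55·80 = 4400 ≡ 1, so λ ≡ 76.
  x = λ² - 20 - 75 = 5776 - 95 ≡ 37; y = λ·(20 - 37) - 57 ≡ 62. → (37, 62)
5P: (37, 62) + (75, 4). λ = (4 - 62)/(75 - 37) ≡ 25/38 mod 83. 38⁻¹ ≡ 59 (mod 83), so λ ≡ 64.
  x = λ² - 37 - 75 = 4096 - 112 ≡ 0; y = λ·(37 - 0) - 62 ≡ 65. → (0, 65)
6P: (0, 65) + (75, 4). λ = (4 - 65)/(75 - 0) ≡ 22/75 mod 83. 75⁻¹ ≡ 31 (mod 83), so λ ≡ 18.
  x = λ² - 0 - 75 = 324 - 75 ≡ 0; y = λ·(0 - 0) - 65 ≡ 18. → (0, 18)
7P: (0, 18) + (75, 4). λ = (4 - 18)/(75 - 0) ≡ 69/75 mod 83. 75⁻¹ ≡ 31 (mod 83), so λ ≡ 64.
  x = λ² - 0 - 75 = 4096 - 75 ≡ 37; y = λ·(0 - 37) - 18 ≡ 21. → (37, 21)
8P: (37, 21) + (75, 4). λ = (4 - 21)/(75 - 37) ≡ 66/38 mod 83. 38⁻¹ ≡ 59 (mod 83), so λ ≡ 76.
  x = λ² - 37 - 75 = 5776 - 112 ≡ 20; y = λ·(37 - 20) - 21 ≡ 26. → (20, 26)
9P: (20, 26) + (75, 4). λ = (4 - 26)/(75 - 20) ≡ 61/55 mod 83. 55⁻¹ ≡ 80 (mod 83), so λ ≡ 66.
  x = λ² - 20 - 75 = 4356 - 95 ≡ 28; y = λ·(20 - 28) - 26 ≡ 27. → (28, 27)
10P: (28, 27) + (75, 4). λ = (4 - 27)/(75 - 28) ≡ 60/47 mod 83. 47⁻¹ ≡ 53 (mod 83), so λ ≡ 26.
  x = λ² - 28 - 75 = 676 - 103 ≡ 75; y = λ·(28 - 75) - 27 ≡ 79. → (75, 79)
11P: (75, 79) + (75, 4): same x and y₁ ≡ -y₂, so the sum is 𝒪.
11P = 𝒪, so the order is 11.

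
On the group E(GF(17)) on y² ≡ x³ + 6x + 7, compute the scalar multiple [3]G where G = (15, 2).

(14, 8)

Repeated addition: build up to 3G.
2G: tangent at (15, 2): λ = (3·15² + 6)/(2·2) ≡ 1/4. 4⁻¹ ≡ 13 (mod 17), so λ ≡ 1·13 ≡ 13.
  x = λ² - 15 - 15 = 169 - 30 ≡ 3; y = λ·(15 - 3) - 2 ≡ 1. → (3, 1)
3G: (3, 1) + (15, 2). λ = (2 - 1)/(15 - 3) ≡ 1/12 mod 17. 12⁻¹ ≡ 10 (mod 17), so λ ≡ 10.
  x = λ² - 3 - 15 = 100 - 18 ≡ 14; y = λ·(3 - 14) - 1 ≡ 8. → (14, 8)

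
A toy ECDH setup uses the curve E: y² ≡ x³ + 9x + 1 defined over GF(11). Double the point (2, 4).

(1, 0)

tangent at (2, 4): λ = (3·2² + 9)/(2·4) ≡ 10/8. 8⁻¹ ≡ 7 (mod 11), so λ ≡ 10·7 ≡ 4.
  x = λ² - 2 - 2 = 16 - 4 ≡ 1; y = λ·(2 - 1) - 4 ≡ 0. → (1, 0)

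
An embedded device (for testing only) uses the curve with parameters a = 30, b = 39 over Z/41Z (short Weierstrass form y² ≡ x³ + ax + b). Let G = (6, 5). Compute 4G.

(40, 7)

Repeated addition: build up to 4G.
2G: tangent at (6, 5): λ = (3·6² + 30)/(2·5) ≡ 15/10. 10⁻¹ ≡ 37 (mod 41), so λ ≡ 15·37 ≡ 22.
  x = λ² - 6 - 6 = 484 - 12 ≡ 21; y = λ·(6 - 21) - 5 ≡ 34. → (21, 34)
3G: (21, 34) + (6, 5). λ = (5 - 34)/(6 - 21) ≡ 12/26 mod 41. 26⁻¹ ≡ 30 (mod 41) since 26·30 = 780 ≡ 1, so λ ≡ 32.
  x = λ² - 21 - 6 = 1024 - 27 ≡ 13; y = λ·(21 - 13) - 34 ≡ 17. → (13, 17)
4G: (13, 17) + (6, 5). λ = (5 - 17)/(6 - 13) ≡ 29/34 mod 41. 34⁻¹ ≡ 35 (mod 41), so λ ≡ 31.
  x = λ² - 13 - 6 = 961 - 19 ≡ 40; y = λ·(13 - 40) - 17 ≡ 7. → (40, 7)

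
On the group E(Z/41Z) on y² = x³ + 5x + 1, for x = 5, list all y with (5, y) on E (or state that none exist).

none

x³ + 5x + 1 = 151 ≡ 28 (mod 41).
28 is a non-residue mod 41; no y exists.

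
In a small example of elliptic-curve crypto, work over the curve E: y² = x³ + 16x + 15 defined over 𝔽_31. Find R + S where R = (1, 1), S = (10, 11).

(1, 1) + (10, 11). λ = (11 - 1)/(10 - 1) ≡ 10/9 mod 31. 9⁻¹ ≡ 7 (mod 31) since 9·7 = 63 ≡ 1, so λ ≡ 8.
  x = λ² - 1 - 10 = 64 - 11 ≡ 22; y = λ·(1 - 22) - 1 ≡ 17. → (22, 17)

(22, 17)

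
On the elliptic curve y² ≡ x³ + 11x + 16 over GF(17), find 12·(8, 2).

Write P = (8, 2).
Double-and-add on 12 = (1100)₂. Start with P = (8, 2) for the leading 1-bit.
double: tangent at (8, 2): λ = (3·8² + 11)/(2·2) ≡ 16/4. 4⁻¹ ≡ 13 (mod 17), so λ ≡ 16·13 ≡ 4.
  x = λ² - 8 - 8 = 16 - 16 ≡ 0; y = λ·(8 - 0) - 2 ≡ 13. → (0, 13)
add P: (0, 13) + (8, 2). λ = (2 - 13)/(8 - 0) ≡ 6/8 mod 17. 8⁻¹ ≡ 15 (mod 17) since 8·15 = 120 ≡ 1, so λ ≡ 5.
  x = λ² - 0 - 8 = 25 - 8 ≡ 0; y = λ·(0 - 0) - 13 ≡ 4. → (0, 4)
double: tangent at (0, 4): λ = (3·0² + 11)/(2·4) ≡ 11/8. 8⁻¹ ≡ 15 (mod 17), so λ ≡ 11·15 ≡ 12.
  x = λ² - 0 - 0 = 144 - 0 ≡ 8; y = λ·(0 - 8) - 4 ≡ 2. → (8, 2)
double: tangent at (8, 2): λ = (3·8² + 11)/(2·2) ≡ 16/4. 4⁻¹ ≡ 13 (mod 17), so λ ≡ 16·13 ≡ 4.
  x = λ² - 8 - 8 = 16 - 16 ≡ 0; y = λ·(8 - 0) - 2 ≡ 13. → (0, 13)

(0, 13)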